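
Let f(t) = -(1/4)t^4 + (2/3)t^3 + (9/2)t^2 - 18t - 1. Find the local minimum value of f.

-53/3

f'(t) = -t^3 + 2t^2 + 9t - 18 = 0 at t = -3, 2, 3.
Second-derivative test with f''(t) = -3t^2 + 4t + 9: f''(-3) = -30 < 0 ⇒ local maximum; f''(2) = 5 > 0 ⇒ local minimum; f''(3) = -6 < 0 ⇒ local maximum.
So the local minimum value is f(2) = -53/3.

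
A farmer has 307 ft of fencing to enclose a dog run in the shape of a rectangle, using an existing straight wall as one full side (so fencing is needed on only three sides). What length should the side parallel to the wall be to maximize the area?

307/2

Let the sides perpendicular to the wall have length x and the parallel side y, so 2x + y = 307 and the area is A = xy = x(307 − 2x).
A'(x) = 307 − 4x = 0 gives x = 307/4, and A''(x) = −4 < 0 confirms a maximum.
Then y = 307 − 2·307/4 = 307/2 and A = 94249/8.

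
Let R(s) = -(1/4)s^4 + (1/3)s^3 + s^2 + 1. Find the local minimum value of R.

1

Critical points: R'(s) = -s^3 + s^2 + 2s vanishes at s = -1, 0, 2.
Since R''(s) = -3s^2 + 2s + 2, we get R''(-1) = -3 < 0 ⇒ local maximum; R''(0) = 2 > 0 ⇒ local minimum; R''(2) = -6 < 0 ⇒ local maximum.
Thus R has its local minimum at s = 0, with value 1.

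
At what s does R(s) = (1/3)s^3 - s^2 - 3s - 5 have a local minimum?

R'(s) = s^2 - 2s - 3 = 0 at s = -1, 3.
R''(s) = 2s - 2. R''(-1) = -4 < 0 ⇒ local maximum; R''(3) = 4 > 0 ⇒ local minimum.
Thus R has its local minimum at s = 3, with value -14.

3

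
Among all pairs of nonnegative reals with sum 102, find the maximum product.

2601

With x + y = 102, the product is P(x) = x(102 − x).
P'(x) = 102 − 2x = 0 gives x = 51; P'' = −2 < 0, so this is the maximum.
P = 51·51 = 2601.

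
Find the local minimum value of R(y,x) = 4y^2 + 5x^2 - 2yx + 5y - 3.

-353/76

∂R/∂y = 8y - 2x + 5 = 0 and ∂R/∂x = -2y + 10x = 0, so (y, x) = (-25/38, -5/38).
The Hessian has R_{yy} = 8, R_{xx} = 10, R_{yx} = -2, giving D = 76 > 0 with R_{yy} > 0, so the point is a local minimum.
R(-25/38, -5/38) = -353/76.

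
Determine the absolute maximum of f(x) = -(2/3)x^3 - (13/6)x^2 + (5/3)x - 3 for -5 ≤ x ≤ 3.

The derivative is -2x^2 - (13/3)x + 5/3, which vanishes at x = -5/2 and x = 1/3.
Compare values at every candidate in [-5, 3]: f(-5) = 107/6, f(-5/2) = -247/24, f(1/3) = -439/162, f(3) = -71/2.
The maximum over the interval is 107/6, attained at x = -5.

107/6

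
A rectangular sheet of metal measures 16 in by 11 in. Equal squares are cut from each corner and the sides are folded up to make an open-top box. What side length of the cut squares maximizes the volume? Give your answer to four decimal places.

2.1371

With cut size x, the volume is V(x) = x(16 − 2x)(11 − 2x) for 0 < x < 5.5.
V'(x) = 12x^2 − 108x + 176. Setting V'(x) = 0 gives x ≈ 2.1371 (the root in (0, 5.5)).
V''(x) = 24x − 108 is negative there, so this is the maximum; V ≈ 168.5432.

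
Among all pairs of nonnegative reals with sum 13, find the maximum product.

169/4

With x + y = 13, the product is P(x) = x(13 − x).
P'(x) = 13 − 2x = 0 gives x = 13/2; P'' = −2 < 0, so this is the maximum.
P = 13/2·13/2 = 169/4.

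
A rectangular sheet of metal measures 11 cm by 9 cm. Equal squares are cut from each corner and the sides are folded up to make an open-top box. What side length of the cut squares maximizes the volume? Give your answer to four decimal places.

1.6419

With cut size x, the volume is V(x) = x(11 − 2x)(9 − 2x) for 0 < x < 4.5.
V'(x) = 12x^2 − 80x + 99. Setting V'(x) = 0 gives x ≈ 1.6419 (the root in (0, 4.5)).
V''(x) = 24x − 80 is negative there, so this is the maximum; V ≈ 72.4198.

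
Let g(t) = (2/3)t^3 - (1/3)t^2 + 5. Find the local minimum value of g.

404/81

g'(t) = 2t^2 - (2/3)t. Setting g'(t) = 0 gives t ∈ {0, 1/3}.
Since g''(t) = 4t - 2/3, we get g''(0) = -2/3 < 0 ⇒ local maximum; g''(1/3) = 2/3 > 0 ⇒ local minimum.
So the local minimum value is g(1/3) = 404/81.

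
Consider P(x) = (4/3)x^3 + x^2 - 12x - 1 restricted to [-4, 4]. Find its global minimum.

P'(x) = 4x^2 + 2x - 12, which vanishes at x = -2 and x = 3/2.
Evaluating at the critical points and endpoints: P(-4) = -67/3; P(-2) = 49/3; P(3/2) = -49/4; P(4) = 157/3.
The minimum over the interval is -67/3, attained at x = -4.

-67/3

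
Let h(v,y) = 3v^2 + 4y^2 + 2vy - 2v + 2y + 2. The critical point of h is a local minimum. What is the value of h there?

13/11

∂h/∂v = 6v + 2y - 2 = 0 and ∂h/∂y = 2v + 8y + 2 = 0, so (v, y) = (5/11, -4/11).
The Hessian has h_{vv} = 6, h_{yy} = 8, h_{vy} = 2, giving D = 44 > 0 with h_{vv} > 0, so the point is a local minimum.
h(5/11, -4/11) = 13/11.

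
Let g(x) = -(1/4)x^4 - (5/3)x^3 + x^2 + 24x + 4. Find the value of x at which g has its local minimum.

g'(x) = -x^3 - 5x^2 + 2x + 24. Setting g'(x) = 0 gives x ∈ {-4, -3, 2}.
g''(x) = -3x^2 - 10x + 2. g''(-4) = -6 < 0 ⇒ local maximum; g''(-3) = 5 > 0 ⇒ local minimum; g''(2) = -30 < 0 ⇒ local maximum.
So the local minimum value is g(-3) = -137/4.

-3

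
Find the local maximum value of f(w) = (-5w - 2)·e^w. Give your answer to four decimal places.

1.2330

By the product rule, f'(w) = (-5w - 7)·e^w. Since e^w > 0, the only critical point is w = -7/5.
f''(-7/5) has the same sign as -5 < 0, so this is a local maximum.
f(-7/5) = (5)·e^(-7/5) ≈ 1.2330.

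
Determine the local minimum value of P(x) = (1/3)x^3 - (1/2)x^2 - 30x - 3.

-129

Critical points: P'(x) = x^2 - x - 30 vanishes at x = -5, 6.
Second-derivative test with P''(x) = 2x - 1: P''(-5) = -11 < 0 ⇒ local maximum; P''(6) = 11 > 0 ⇒ local minimum.
So the local minimum value is P(6) = -129.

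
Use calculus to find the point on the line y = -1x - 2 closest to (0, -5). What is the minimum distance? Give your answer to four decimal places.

2.1213

Minimize D(x)^2 = (x + 0)^2 + (-x + 3)^2.
d/dx[D^2] = 2(x + 0) + 2·(-1)·(-x + 3) = 0 ⇒ x = 3/2.
Then y = -7/2 and the distance is √(9/2) ≈ 2.1213.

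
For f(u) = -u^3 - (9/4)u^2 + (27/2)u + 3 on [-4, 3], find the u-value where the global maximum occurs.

f'(u) = -3u^2 - (9/2)u + 27/2, which vanishes at u = -3 and u = 3/2.
Candidates: f(-4) = -23; f(-3) = -123/4; f(3/2) = 237/16; f(3) = -15/4.
Hence the absolute maximum is 237/16 at u = 3/2.

3/2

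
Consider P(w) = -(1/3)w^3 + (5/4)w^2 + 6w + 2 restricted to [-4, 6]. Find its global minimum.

The derivative is -w^2 + (5/2)w + 6, which vanishes at w = -3/2 and w = 4.
Compare values at every candidate in [-4, 6]: P(-4) = 58/3; P(-3/2) = -49/16; P(4) = 74/3; P(6) = 11.
The minimum over the interval is -49/16, attained at w = -3/2.

-49/16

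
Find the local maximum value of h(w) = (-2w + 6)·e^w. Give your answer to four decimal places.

14.7781

h'(w) = (-2)·e^w + (-2w + 6)·1·e^w = (-2w + 4)·e^w. Since e^w > 0, the only critical point is w = 2.
h''(2) has the same sign as -2 < 0, so this is a local maximum.
h(2) = (2)·e^(2) ≈ 14.7781.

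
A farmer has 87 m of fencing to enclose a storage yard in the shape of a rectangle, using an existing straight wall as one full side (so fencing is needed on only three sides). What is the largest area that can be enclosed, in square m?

7569/8

Let the sides perpendicular to the wall have length x and the parallel side y, so 2x + y = 87 and the area is A = xy = x(87 − 2x).
A'(x) = 87 − 4x = 0 gives x = 87/4, and A''(x) = −4 < 0 confirms a maximum.
Then y = 87 − 2·87/4 = 87/2 and A = 7569/8.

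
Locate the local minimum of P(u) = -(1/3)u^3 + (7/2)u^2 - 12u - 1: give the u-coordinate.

3

Critical points: P'(u) = -u^2 + 7u - 12 vanishes at u = 3, 4.
Since P''(u) = -2u + 7, we get P''(3) = 1 > 0 ⇒ local minimum; P''(4) = -1 < 0 ⇒ local maximum.
Thus P has its local minimum at u = 3, with value -29/2.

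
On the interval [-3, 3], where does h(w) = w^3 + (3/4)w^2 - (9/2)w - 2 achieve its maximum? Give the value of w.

3

h'(w) = 3w^2 + (3/2)w - 9/2, which vanishes at w = -3/2 and w = 1.
Compare values at every candidate in [-3, 3]: h(-3) = -35/4, h(-3/2) = 49/16, h(1) = -19/4, h(3) = 73/4.
So the maximum is h(3) = 73/4.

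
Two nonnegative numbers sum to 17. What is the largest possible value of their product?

289/4

With x + y = 17, the product is P(x) = x(17 − x).
P'(x) = 17 − 2x = 0 gives x = 17/2; P'' = −2 < 0, so this is the maximum.
P = 17/2·17/2 = 289/4.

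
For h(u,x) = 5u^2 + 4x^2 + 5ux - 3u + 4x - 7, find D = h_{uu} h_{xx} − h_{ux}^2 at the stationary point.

55

∂h/∂u = 10u + 5x - 3 = 0 and ∂h/∂x = 5u + 8x + 4 = 0, so (u, x) = (4/5, -1).
The Hessian has h_{uu} = 10, h_{xx} = 8, h_{ux} = 5, giving D = 55 > 0 with h_{uu} > 0, so the point is a local minimum.
D = (10)·(8) − (5)^2 = 55.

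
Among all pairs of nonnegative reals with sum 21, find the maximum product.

With x + y = 21, the product is P(x) = x(21 − x).
P'(x) = 21 − 2x = 0 gives x = 21/2; P'' = −2 < 0, so this is the maximum.
P = 21/2·21/2 = 441/4.

441/4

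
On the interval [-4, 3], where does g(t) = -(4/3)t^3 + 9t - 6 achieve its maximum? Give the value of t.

g'(t) = -4t^2 + 9, which vanishes at t = -3/2 and t = 3/2.
Candidates: g(-4) = 130/3,  g(-3/2) = -15,  g(3/2) = 3,  g(3) = -15.
So the maximum is g(-4) = 130/3.

-4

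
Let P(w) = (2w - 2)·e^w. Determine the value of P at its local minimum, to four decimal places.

Differentiating with the product rule gives P'(w) = (2w)·e^w. Since e^w > 0, the only critical point is w = 0.
P''(0) has the same sign as 2 > 0, so this is a local minimum.
P(0) = (-2)·e^(0) ≈ -2.0000.

-2.0000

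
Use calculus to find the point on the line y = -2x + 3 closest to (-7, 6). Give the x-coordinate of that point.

Minimize D(x)^2 = (x + 7)^2 + (-2x - 3)^2.
d/dx[D^2] = 2(x + 7) + 2·(-2)·(-2x - 3) = 0 ⇒ x = -13/5.
Then y = 41/5 and the distance is √(121/5) ≈ 4.9193.

-13/5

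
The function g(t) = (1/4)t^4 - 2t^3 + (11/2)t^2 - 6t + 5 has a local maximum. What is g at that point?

3

g'(t) = t^3 - 6t^2 + 11t - 6. Setting g'(t) = 0 gives t ∈ {1, 2, 3}.
Second-derivative test with g''(t) = 3t^2 - 12t + 11: g''(1) = 2 > 0 ⇒ local minimum; g''(2) = -1 < 0 ⇒ local maximum; g''(3) = 2 > 0 ⇒ local minimum.
The local maximum is g(2) = 3.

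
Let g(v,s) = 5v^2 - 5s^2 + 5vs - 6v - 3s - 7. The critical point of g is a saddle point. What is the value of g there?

-44/5

∂g/∂v = 10v + 5s - 6 = 0 and ∂g/∂s = 5v - 10s - 3 = 0, so (v, s) = (3/5, 0).
The Hessian has g_{vv} = 10, g_{ss} = -10, g_{vs} = 5, giving D = -125 < 0, so the point is a saddle point.
g(3/5, 0) = -44/5.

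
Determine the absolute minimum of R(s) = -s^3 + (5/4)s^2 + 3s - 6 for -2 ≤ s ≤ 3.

The derivative is -3s^2 + (5/2)s + 3, which vanishes at s = -2/3 and s = 3/2.
Compare values at every candidate in [-2, 3]: R(-2) = 1,  R(-2/3) = -193/27,  R(3/2) = -33/16,  R(3) = -51/4.
Hence the absolute minimum is -51/4 at s = 3.

-51/4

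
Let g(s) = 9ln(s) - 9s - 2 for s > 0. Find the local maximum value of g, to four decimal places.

g'(s) = 9/s − 9 = 0 gives s = 1.
g''(s) = -9/s², which is negative for s > 0, so this is a local maximum.
g(1) = 9·ln(1) - 9 - 2 ≈ -11.0000.

-11.0000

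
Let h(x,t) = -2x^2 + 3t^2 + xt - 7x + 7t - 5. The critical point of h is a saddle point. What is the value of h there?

∂h/∂x = -4x + t - 7 = 0 and ∂h/∂t = x + 6t + 7 = 0, so (x, t) = (-49/25, -21/25).
The Hessian has h_{xx} = -4, h_{tt} = 6, h_{xt} = 1, giving D = -25 < 0, so the point is a saddle point.
h(-49/25, -21/25) = -27/25.

-27/25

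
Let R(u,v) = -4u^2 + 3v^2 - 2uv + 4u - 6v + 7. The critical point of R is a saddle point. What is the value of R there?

∂R/∂u = -8u - 2v + 4 = 0 and ∂R/∂v = -2u + 6v - 6 = 0, so (u, v) = (3/13, 14/13).
The Hessian has R_{uu} = -8, R_{vv} = 6, R_{uv} = -2, giving D = -52 < 0, so the point is a saddle point.
R(3/13, 14/13) = 55/13.

55/13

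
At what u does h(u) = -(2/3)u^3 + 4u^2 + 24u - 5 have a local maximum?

h'(u) = -2u^2 + 8u + 24. Setting h'(u) = 0 gives u ∈ {-2, 6}.
h''(u) = -4u + 8. h''(-2) = 16 > 0 ⇒ local minimum; h''(6) = -16 < 0 ⇒ local maximum.
Thus h has its local maximum at u = 6, with value 139.

6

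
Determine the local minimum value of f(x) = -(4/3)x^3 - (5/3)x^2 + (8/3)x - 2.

f'(x) = -4x^2 - (10/3)x + 8/3. Setting f'(x) = 0 gives x ∈ {-4/3, 1/2}.
Since f''(x) = -8x - 10/3, we get f''(-4/3) = 22/3 > 0 ⇒ local minimum; f''(1/2) = -22/3 < 0 ⇒ local maximum.
So the local minimum value is f(-4/3) = -434/81.

-434/81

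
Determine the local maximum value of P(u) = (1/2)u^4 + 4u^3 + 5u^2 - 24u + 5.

109/2

P'(u) = 2u^3 + 12u^2 + 10u - 24. Setting P'(u) = 0 gives u ∈ {-4, -3, 1}.
Since P''(u) = 6u^2 + 24u + 10, we get P''(-4) = 10 > 0 ⇒ local minimum; P''(-3) = -8 < 0 ⇒ local maximum; P''(1) = 40 > 0 ⇒ local minimum.
So the local maximum value is P(-3) = 109/2.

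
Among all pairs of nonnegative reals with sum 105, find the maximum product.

With x + y = 105, the product is P(x) = x(105 − x).
P'(x) = 105 − 2x = 0 gives x = 105/2; P'' = −2 < 0, so this is the maximum.
P = 105/2·105/2 = 11025/4.

11025/4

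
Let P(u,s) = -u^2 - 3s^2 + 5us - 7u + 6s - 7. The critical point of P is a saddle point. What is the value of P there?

∂P/∂u = -2u + 5s - 7 = 0 and ∂P/∂s = 5u - 6s + 6 = 0, so (u, s) = (12/13, 23/13).
The Hessian has P_{uu} = -2, P_{ss} = -6, P_{us} = 5, giving D = -13 < 0, so the point is a saddle point.
P(12/13, 23/13) = -64/13.

-64/13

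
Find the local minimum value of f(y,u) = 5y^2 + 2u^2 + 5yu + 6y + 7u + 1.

∂f/∂y = 10y + 5u + 6 = 0 and ∂f/∂u = 5y + 4u + 7 = 0, so (y, u) = (11/15, -8/3).
The Hessian has f_{yy} = 10, f_{uu} = 4, f_{yu} = 5, giving D = 15 > 0 with f_{yy} > 0, so the point is a local minimum.
f(11/15, -8/3) = -92/15.

-92/15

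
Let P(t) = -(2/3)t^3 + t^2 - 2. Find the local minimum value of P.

-2

P'(t) = -2t^2 + 2t = 0 at t = 0, 1.
Second-derivative test with P''(t) = -4t + 2: P''(0) = 2 > 0 ⇒ local minimum; P''(1) = -2 < 0 ⇒ local maximum.
So the local minimum value is P(0) = -2.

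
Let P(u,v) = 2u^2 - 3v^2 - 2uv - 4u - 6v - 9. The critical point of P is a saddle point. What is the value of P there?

∂P/∂u = 4u - 2v - 4 = 0 and ∂P/∂v = -2u - 6v - 6 = 0, so (u, v) = (3/7, -8/7).
The Hessian has P_{uu} = 4, P_{vv} = -6, P_{uv} = -2, giving D = -28 < 0, so the point is a saddle point.
P(3/7, -8/7) = -45/7.

-45/7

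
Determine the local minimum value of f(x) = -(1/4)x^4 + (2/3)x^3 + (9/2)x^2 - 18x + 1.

-47/3

Critical points: f'(x) = -x^3 + 2x^2 + 9x - 18 vanishes at x = -3, 2, 3.
Since f''(x) = -3x^2 + 4x + 9, we get f''(-3) = -30 < 0 ⇒ local maximum; f''(2) = 5 > 0 ⇒ local minimum; f''(3) = -6 < 0 ⇒ local maximum.
Thus f has its local minimum at x = 2, with value -47/3.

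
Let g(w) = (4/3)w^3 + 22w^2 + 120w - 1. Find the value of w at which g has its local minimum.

-5

g'(w) = 4w^2 + 44w + 120. Setting g'(w) = 0 gives w ∈ {-6, -5}.
g''(w) = 8w + 44. g''(-6) = -4 < 0 ⇒ local maximum; g''(-5) = 4 > 0 ⇒ local minimum.
So the local minimum value is g(-5) = -653/3.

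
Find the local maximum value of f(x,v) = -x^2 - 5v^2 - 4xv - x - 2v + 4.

∂f/∂x = -2x - 4v - 1 = 0 and ∂f/∂v = -4x - 10v - 2 = 0, so (x, v) = (-1/2, 0).
The Hessian has f_{xx} = -2, f_{vv} = -10, f_{xv} = -4, giving D = 4 > 0 with f_{xx} < 0, so the point is a local maximum.
f(-1/2, 0) = 17/4.

17/4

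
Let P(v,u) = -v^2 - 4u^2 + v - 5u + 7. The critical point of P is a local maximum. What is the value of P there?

∂P/∂v = -2v + 1 = 0 and ∂P/∂u = -8u - 5 = 0, so (v, u) = (1/2, -5/8).
The Hessian has P_{vv} = -2, P_{uu} = -8, P_{vu} = 0, giving D = 16 > 0 with P_{vv} < 0, so the point is a local maximum.
P(1/2, -5/8) = 141/16.

141/16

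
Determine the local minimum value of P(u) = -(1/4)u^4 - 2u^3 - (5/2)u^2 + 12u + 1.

-95/4

P'(u) = -u^3 - 6u^2 - 5u + 12. Setting P'(u) = 0 gives u ∈ {-4, -3, 1}.
Since P''(u) = -3u^2 - 12u - 5, we get P''(-4) = -5 < 0 ⇒ local maximum; P''(-3) = 4 > 0 ⇒ local minimum; P''(1) = -20 < 0 ⇒ local maximum.
The local minimum is P(-3) = -95/4.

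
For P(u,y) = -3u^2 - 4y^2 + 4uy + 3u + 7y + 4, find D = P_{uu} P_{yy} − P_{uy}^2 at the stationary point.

32

∂P/∂u = -6u + 4y + 3 = 0 and ∂P/∂y = 4u - 8y + 7 = 0, so (u, y) = (13/8, 27/16).
The Hessian has P_{uu} = -6, P_{yy} = -8, P_{uy} = 4, giving D = 32 > 0 with P_{uu} < 0, so the point is a local maximum.
D = (-6)·(-8) − (4)^2 = 32.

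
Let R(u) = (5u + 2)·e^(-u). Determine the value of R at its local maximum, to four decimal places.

2.7441

R'(u) = 5·e^(-u) + (5u + 2)·(-1)·e^(-u) = (-5u + 3)·e^(-u). Since e^(-u) > 0, the only critical point is u = 3/5.
R''(3/5) has the same sign as -5 < 0, so this is a local maximum.
R(3/5) = (5)·e^(-3/5) ≈ 2.7441.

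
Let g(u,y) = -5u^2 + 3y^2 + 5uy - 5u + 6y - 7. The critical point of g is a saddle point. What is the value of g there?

∂g/∂u = -10u + 5y - 5 = 0 and ∂g/∂y = 5u + 6y + 6 = 0, so (u, y) = (-12/17, -7/17).
The Hessian has g_{uu} = -10, g_{yy} = 6, g_{uy} = 5, giving D = -85 < 0, so the point is a saddle point.
g(-12/17, -7/17) = -110/17.

-110/17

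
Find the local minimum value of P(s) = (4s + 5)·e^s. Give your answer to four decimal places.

P'(s) = 4·e^s + (4s + 5)·1·e^s = (4s + 9)·e^s. Since e^s > 0, the only critical point is s = -9/4.
P''(-9/4) has the same sign as 4 > 0, so this is a local minimum.
P(-9/4) = (-4)·e^(-9/4) ≈ -0.4216.

-0.4216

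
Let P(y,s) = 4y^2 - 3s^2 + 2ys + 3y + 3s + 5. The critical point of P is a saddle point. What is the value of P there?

∂P/∂y = 8y + 2s + 3 = 0 and ∂P/∂s = 2y - 6s + 3 = 0, so (y, s) = (-6/13, 9/26).
The Hessian has P_{yy} = 8, P_{ss} = -6, P_{ys} = 2, giving D = -52 < 0, so the point is a saddle point.
P(-6/13, 9/26) = 251/52.

251/52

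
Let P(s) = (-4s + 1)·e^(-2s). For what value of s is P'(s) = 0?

3/4

By the product rule, P'(s) = (8s - 6)·e^(-2s). Since e^(-2s) > 0, the only critical point is s = 3/4.
P''(3/4) has the same sign as 8 > 0, so this is a local minimum.
P(3/4) = (-2)·e^(-3/2) ≈ -0.4463.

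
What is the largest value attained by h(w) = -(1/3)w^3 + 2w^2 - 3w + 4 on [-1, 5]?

28/3

Differentiating, h'(w) = -w^2 + 4w - 3; which vanishes at w = 1 and w = 3.
Candidates: h(-1) = 28/3, h(1) = 8/3, h(3) = 4, h(5) = -8/3.
Hence the absolute maximum is 28/3 at w = -1.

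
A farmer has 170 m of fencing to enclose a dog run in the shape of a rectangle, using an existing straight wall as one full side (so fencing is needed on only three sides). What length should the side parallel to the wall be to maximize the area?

Let the sides perpendicular to the wall have length x and the parallel side y, so 2x + y = 170 and the area is A = xy = x(170 − 2x).
A'(x) = 170 − 4x = 0 gives x = 85/2, and A''(x) = −4 < 0 confirms a maximum.
Then y = 170 − 2·85/2 = 85 and A = 7225/2.

85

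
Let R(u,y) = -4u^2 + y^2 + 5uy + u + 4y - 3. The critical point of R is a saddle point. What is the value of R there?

-206/41

∂R/∂u = -8u + 5y + 1 = 0 and ∂R/∂y = 5u + 2y + 4 = 0, so (u, y) = (-18/41, -37/41).
The Hessian has R_{uu} = -8, R_{yy} = 2, R_{uy} = 5, giving D = -41 < 0, so the point is a saddle point.
R(-18/41, -37/41) = -206/41.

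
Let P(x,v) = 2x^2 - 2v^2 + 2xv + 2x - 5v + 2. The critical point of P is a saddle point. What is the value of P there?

51/10

∂P/∂x = 4x + 2v + 2 = 0 and ∂P/∂v = 2x - 4v - 5 = 0, so (x, v) = (1/10, -6/5).
The Hessian has P_{xx} = 4, P_{vv} = -4, P_{xv} = 2, giving D = -20 < 0, so the point is a saddle point.
P(1/10, -6/5) = 51/10.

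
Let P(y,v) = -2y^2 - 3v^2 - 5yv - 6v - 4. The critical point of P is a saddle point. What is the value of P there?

-76

∂P/∂y = -4y - 5v = 0 and ∂P/∂v = -5y - 6v - 6 = 0, so (y, v) = (-30, 24).
The Hessian has P_{yy} = -4, P_{vv} = -6, P_{yv} = -5, giving D = -1 < 0, so the point is a saddle point.
P(-30, 24) = -76.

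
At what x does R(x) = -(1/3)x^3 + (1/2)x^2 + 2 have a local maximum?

1

R'(x) = -x^2 + x = 0 at x = 0, 1.
Since R''(x) = -2x + 1, we get R''(0) = 1 > 0 ⇒ local minimum; R''(1) = -1 < 0 ⇒ local maximum.
So the local maximum value is R(1) = 13/6.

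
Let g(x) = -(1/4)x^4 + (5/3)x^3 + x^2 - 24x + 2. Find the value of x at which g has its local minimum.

g'(x) = -x^3 + 5x^2 + 2x - 24. Setting g'(x) = 0 gives x ∈ {-2, 3, 4}.
Second-derivative test with g''(x) = -3x^2 + 10x + 2: g''(-2) = -30 < 0 ⇒ local maximum; g''(3) = 5 > 0 ⇒ local minimum; g''(4) = -6 < 0 ⇒ local maximum.
The local minimum is g(3) = -145/4.

3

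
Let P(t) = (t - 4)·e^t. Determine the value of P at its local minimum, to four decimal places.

P'(t) = 1·e^t + (t - 4)·1·e^t = (t - 3)·e^t. Since e^t > 0, the only critical point is t = 3.
P''(3) has the same sign as 1 > 0, so this is a local minimum.
P(3) = (-1)·e^(3) ≈ -20.0855.

-20.0855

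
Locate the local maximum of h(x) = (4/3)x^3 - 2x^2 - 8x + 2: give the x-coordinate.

Critical points: h'(x) = 4x^2 - 4x - 8 vanishes at x = -1, 2.
Second-derivative test with h''(x) = 8x - 4: h''(-1) = -12 < 0 ⇒ local maximum; h''(2) = 12 > 0 ⇒ local minimum.
Thus h has its local maximum at x = -1, with value 20/3.

-1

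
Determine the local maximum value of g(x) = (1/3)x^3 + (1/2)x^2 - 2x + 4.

22/3

Critical points: g'(x) = x^2 + x - 2 vanishes at x = -2, 1.
Since g''(x) = 2x + 1, we get g''(-2) = -3 < 0 ⇒ local maximum; g''(1) = 3 > 0 ⇒ local minimum.
The local maximum is g(-2) = 22/3.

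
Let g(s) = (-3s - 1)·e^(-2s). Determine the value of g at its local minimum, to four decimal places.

-1.0748

By the product rule, g'(s) = (6s - 1)·e^(-2s). Since e^(-2s) > 0, the only critical point is s = 1/6.
g''(1/6) has the same sign as 6 > 0, so this is a local minimum.
g(1/6) = (-3/2)·e^(-1/3) ≈ -1.0748.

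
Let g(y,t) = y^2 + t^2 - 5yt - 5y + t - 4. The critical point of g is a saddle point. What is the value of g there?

-83/21

∂g/∂y = 2y - 5t - 5 = 0 and ∂g/∂t = -5y + 2t + 1 = 0, so (y, t) = (-5/21, -23/21).
The Hessian has g_{yy} = 2, g_{tt} = 2, g_{yt} = -5, giving D = -21 < 0, so the point is a saddle point.
g(-5/21, -23/21) = -83/21.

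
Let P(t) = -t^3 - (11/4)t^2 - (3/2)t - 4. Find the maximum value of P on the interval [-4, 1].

P'(t) = -3t^2 - (11/2)t - 3/2, which vanishes at t = -3/2 and t = -1/3.
Candidates: P(-4) = 22, P(-3/2) = -73/16, P(-1/3) = -407/108, P(1) = -37/4.
So the maximum is P(-4) = 22.

22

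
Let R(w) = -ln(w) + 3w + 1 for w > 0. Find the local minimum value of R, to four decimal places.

R'(w) = -1/w + 3 = 0 gives w = 1/3.
R''(w) = 1/w², which is positive for w > 0, so this is a local minimum.
R(1/3) = -1·ln(1/3) + 1 + 1 ≈ 3.0986.

3.0986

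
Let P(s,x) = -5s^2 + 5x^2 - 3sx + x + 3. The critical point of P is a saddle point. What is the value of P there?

322/109

∂P/∂s = -10s - 3x = 0 and ∂P/∂x = -3s + 10x + 1 = 0, so (s, x) = (3/109, -10/109).
The Hessian has P_{ss} = -10, P_{xx} = 10, P_{sx} = -3, giving D = -109 < 0, so the point is a saddle point.
P(3/109, -10/109) = 322/109.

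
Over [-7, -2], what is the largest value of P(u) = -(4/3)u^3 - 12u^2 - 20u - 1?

25/3

Differentiating, P'(u) = -4u^2 - 24u - 20; whose only zero in [-7, -2] is u = -5.
Candidates: P(-7) = 25/3,  P(-5) = -103/3,  P(-2) = 5/3.
So the maximum is P(-7) = 25/3.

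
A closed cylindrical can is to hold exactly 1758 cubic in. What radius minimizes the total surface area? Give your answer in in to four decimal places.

6.5405

With radius r and height h, πr²h = 1758 so h = 1758/(πr²), and S(r) = 2πr² + 2πrh = 2πr² + 2·1758/r.
S'(r) = 4πr − 2·1758/r² = 0 ⇒ r³ = 1758/(2π), so r ≈ 6.5405 and h = 2r ≈ 13.0811.
S''(r) = 4π + 4·1758/r³ > 0, so this is the minimum; S ≈ 806.3566.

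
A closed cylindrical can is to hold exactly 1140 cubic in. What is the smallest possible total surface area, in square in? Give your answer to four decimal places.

With radius r and height h, πr²h = 1140 so h = 1140/(πr²), and S(r) = 2πr² + 2πrh = 2πr² + 2·1140/r.
S'(r) = 4πr − 2·1140/r² = 0 ⇒ r³ = 1140/(2π), so r ≈ 5.6612 and h = 2r ≈ 11.3224.
S''(r) = 4π + 4·1140/r³ > 0, so this is the minimum; S ≈ 604.1124.

604.1124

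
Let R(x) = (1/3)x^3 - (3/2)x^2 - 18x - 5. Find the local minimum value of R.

Critical points: R'(x) = x^2 - 3x - 18 vanishes at x = -3, 6.
R''(x) = 2x - 3. R''(-3) = -9 < 0 ⇒ local maximum; R''(6) = 9 > 0 ⇒ local minimum.
Thus R has its local minimum at x = 6, with value -95.

-95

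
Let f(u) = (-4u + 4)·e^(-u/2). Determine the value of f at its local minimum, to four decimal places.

f'(u) = (-4)·e^(-u/2) + (-4u + 4)·(-1/2)·e^(-u/2) = (2u - 6)·e^(-u/2). Since e^(-u/2) > 0, the only critical point is u = 3.
f''(3) has the same sign as 2 > 0, so this is a local minimum.
f(3) = (-8)·e^(-3/2) ≈ -1.7850.

-1.7850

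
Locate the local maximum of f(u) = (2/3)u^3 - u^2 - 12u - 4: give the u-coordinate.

-2

f'(u) = 2u^2 - 2u - 12 = 0 at u = -2, 3.
Second-derivative test with f''(u) = 4u - 2: f''(-2) = -10 < 0 ⇒ local maximum; f''(3) = 10 > 0 ⇒ local minimum.
Thus f has its local maximum at u = -2, with value 32/3.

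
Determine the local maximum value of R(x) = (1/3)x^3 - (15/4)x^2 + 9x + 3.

147/16

Critical points: R'(x) = x^2 - (15/2)x + 9 vanishes at x = 3/2, 6.
Since R''(x) = 2x - 15/2, we get R''(3/2) = -9/2 < 0 ⇒ local maximum; R''(6) = 9/2 > 0 ⇒ local minimum.
So the local maximum value is R(3/2) = 147/16.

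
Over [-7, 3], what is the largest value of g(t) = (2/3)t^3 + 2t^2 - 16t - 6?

The derivative is 2t^2 + 4t - 16, which vanishes at t = -4 and t = 2.
Evaluating at the critical points and endpoints: g(-7) = -74/3,  g(-4) = 142/3,  g(2) = -74/3,  g(3) = -18.
Hence the absolute maximum is 142/3 at t = -4.

142/3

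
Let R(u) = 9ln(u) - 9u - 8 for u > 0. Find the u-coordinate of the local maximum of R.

R'(u) = 9/u − 9 = 0 gives u = 1.
R''(u) = -9/u², which is negative for u > 0, so this is a local maximum.
R(1) = 9·ln(1) - 9 - 8 ≈ -17.0000.

1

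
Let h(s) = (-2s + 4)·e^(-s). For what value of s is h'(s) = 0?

h'(s) = (-2)·e^(-s) + (-2s + 4)·(-1)·e^(-s) = (2s - 6)·e^(-s). Since e^(-s) > 0, the only critical point is s = 3.
h''(3) has the same sign as 2 > 0, so this is a local minimum.
h(3) = (-2)·e^(-3) ≈ -0.0996.

3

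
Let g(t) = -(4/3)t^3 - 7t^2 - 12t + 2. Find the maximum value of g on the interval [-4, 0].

70/3

The derivative is -4t^2 - 14t - 12, which vanishes at t = -2 and t = -3/2.
Compare values at every candidate in [-4, 0]: g(-4) = 70/3; g(-2) = 26/3; g(-3/2) = 35/4; g(0) = 2.
So the maximum is g(-4) = 70/3.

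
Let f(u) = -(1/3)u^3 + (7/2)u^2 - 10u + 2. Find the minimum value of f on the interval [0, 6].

The derivative is -u^2 + 7u - 10, which vanishes at u = 2 and u = 5.
Candidates: f(0) = 2, f(2) = -20/3, f(5) = -13/6, f(6) = -4.
So the minimum is f(2) = -20/3.

-20/3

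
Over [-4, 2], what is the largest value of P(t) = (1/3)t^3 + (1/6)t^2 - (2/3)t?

2

P'(t) = t^2 + (1/3)t - 2/3, which vanishes at t = -1 and t = 2/3.
Evaluating at the critical points and endpoints: P(-4) = -16; P(-1) = 1/2; P(2/3) = -22/81; P(2) = 2.
The maximum over the interval is 2, attained at t = 2.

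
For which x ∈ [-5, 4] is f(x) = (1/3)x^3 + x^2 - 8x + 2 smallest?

f'(x) = x^2 + 2x - 8, which vanishes at x = -4 and x = 2.
Candidates: f(-5) = 76/3; f(-4) = 86/3; f(2) = -22/3; f(4) = 22/3.
Hence the absolute minimum is -22/3 at x = 2.

2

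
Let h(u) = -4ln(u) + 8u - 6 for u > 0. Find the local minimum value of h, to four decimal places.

h'(u) = -4/u + 8 = 0 gives u = 1/2.
h''(u) = 4/u², which is positive for u > 0, so this is a local minimum.
h(1/2) = -4·ln(1/2) + 4 - 6 ≈ 0.7726.

0.7726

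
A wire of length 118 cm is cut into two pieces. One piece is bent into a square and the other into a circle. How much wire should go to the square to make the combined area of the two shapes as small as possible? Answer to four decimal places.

Let x be the length used for the square. Square side x/4; circle radius (118−x)/(2π).
A(x) = (x/4)² + π·((118−x)/(2π))² = x²/16 + (118−x)²/(4π) for 0 ≤ x ≤ 118. A'(x) = x/8 − (118−x)/(2π) = 0 gives x = 4·118/(π+4) ≈ 66.0917.
A'' = 1/8 + 1/(2π) > 0, so this gives the minimum combined area; x ≈ 66.0917 cm to the square.

66.0917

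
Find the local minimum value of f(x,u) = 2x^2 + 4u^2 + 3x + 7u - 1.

-83/16

∂f/∂x = 4x + 3 = 0 and ∂f/∂u = 8u + 7 = 0, so (x, u) = (-3/4, -7/8).
The Hessian has f_{xx} = 4, f_{uu} = 8, f_{xu} = 0, giving D = 32 > 0 with f_{xx} > 0, so the point is a local minimum.
f(-3/4, -7/8) = -83/16.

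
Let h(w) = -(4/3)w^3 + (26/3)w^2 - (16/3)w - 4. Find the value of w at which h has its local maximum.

h'(w) = -4w^2 + (52/3)w - 16/3 = 0 at w = 1/3, 4.
Since h''(w) = -8w + 52/3, we get h''(1/3) = 44/3 > 0 ⇒ local minimum; h''(4) = -44/3 < 0 ⇒ local maximum.
Thus h has its local maximum at w = 4, with value 28.

4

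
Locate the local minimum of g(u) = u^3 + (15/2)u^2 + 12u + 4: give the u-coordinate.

Critical points: g'(u) = 3u^2 + 15u + 12 vanishes at u = -4, -1.
g''(u) = 6u + 15. g''(-4) = -9 < 0 ⇒ local maximum; g''(-1) = 9 > 0 ⇒ local minimum.
So the local minimum value is g(-1) = -3/2.

-1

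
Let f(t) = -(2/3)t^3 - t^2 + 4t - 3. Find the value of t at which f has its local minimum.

-2

f'(t) = -2t^2 - 2t + 4 = 0 at t = -2, 1.
Second-derivative test with f''(t) = -4t - 2: f''(-2) = 6 > 0 ⇒ local minimum; f''(1) = -6 < 0 ⇒ local maximum.
The local minimum is f(-2) = -29/3.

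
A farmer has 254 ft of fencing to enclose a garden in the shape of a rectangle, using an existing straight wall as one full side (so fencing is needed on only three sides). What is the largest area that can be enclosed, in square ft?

Let the sides perpendicular to the wall have length x and the parallel side y, so 2x + y = 254 and the area is A = xy = x(254 − 2x).
A'(x) = 254 − 4x = 0 gives x = 127/2, and A''(x) = −4 < 0 confirms a maximum.
Then y = 254 − 2·127/2 = 127 and A = 16129/2.

16129/2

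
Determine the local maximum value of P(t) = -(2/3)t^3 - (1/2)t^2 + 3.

3

P'(t) = -2t^2 - t. Setting P'(t) = 0 gives t ∈ {-1/2, 0}.
P''(t) = -4t - 1. P''(-1/2) = 1 > 0 ⇒ local minimum; P''(0) = -1 < 0 ⇒ local maximum.
The local maximum is P(0) = 3.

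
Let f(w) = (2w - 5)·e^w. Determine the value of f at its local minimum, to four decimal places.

-8.9634

f'(w) = 2·e^w + (2w - 5)·1·e^w = (2w - 3)·e^w. Since e^w > 0, the only critical point is w = 3/2.
f''(3/2) has the same sign as 2 > 0, so this is a local minimum.
f(3/2) = (-2)·e^(3/2) ≈ -8.9634.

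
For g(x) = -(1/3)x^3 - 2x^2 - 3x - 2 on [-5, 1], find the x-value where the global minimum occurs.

1

g'(x) = -x^2 - 4x - 3, which vanishes at x = -3 and x = -1.
Evaluating at the critical points and endpoints: g(-5) = 14/3,  g(-3) = -2,  g(-1) = -2/3,  g(1) = -22/3.
So the minimum is g(1) = -22/3.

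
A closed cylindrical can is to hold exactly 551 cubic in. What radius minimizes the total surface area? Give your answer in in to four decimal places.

With radius r and height h, πr²h = 551 so h = 551/(πr²), and S(r) = 2πr² + 2πrh = 2πr² + 2·551/r.
S'(r) = 4πr − 2·551/r² = 0 ⇒ r³ = 551/(2π), so r ≈ 4.4428 and h = 2r ≈ 8.8856.
S''(r) = 4π + 4·551/r³ > 0, so this is the minimum; S ≈ 372.0623.

4.4428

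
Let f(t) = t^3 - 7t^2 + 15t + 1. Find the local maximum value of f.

f'(t) = 3t^2 - 14t + 15. Setting f'(t) = 0 gives t ∈ {5/3, 3}.
Second-derivative test with f''(t) = 6t - 14: f''(5/3) = -4 < 0 ⇒ local maximum; f''(3) = 4 > 0 ⇒ local minimum.
So the local maximum value is f(5/3) = 302/27.

302/27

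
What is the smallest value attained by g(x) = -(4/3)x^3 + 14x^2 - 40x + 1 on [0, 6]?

-101/3

g'(x) = -4x^2 + 28x - 40, which vanishes at x = 2 and x = 5.
Compare values at every candidate in [0, 6]: g(0) = 1; g(2) = -101/3; g(5) = -47/3; g(6) = -23.
The minimum over the interval is -101/3, attained at x = 2.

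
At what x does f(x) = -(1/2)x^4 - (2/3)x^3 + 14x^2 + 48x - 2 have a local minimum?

f'(x) = -2x^3 - 2x^2 + 28x + 48. Setting f'(x) = 0 gives x ∈ {-3, -2, 4}.
Since f''(x) = -6x^2 - 4x + 28, we get f''(-3) = -14 < 0 ⇒ local maximum; f''(-2) = 12 > 0 ⇒ local minimum; f''(4) = -84 < 0 ⇒ local maximum.
Thus f has its local minimum at x = -2, with value -134/3.

-2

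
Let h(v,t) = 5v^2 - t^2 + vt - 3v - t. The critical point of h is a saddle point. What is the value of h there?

-1/3

∂h/∂v = 10v + t - 3 = 0 and ∂h/∂t = v - 2t - 1 = 0, so (v, t) = (1/3, -1/3).
The Hessian has h_{vv} = 10, h_{tt} = -2, h_{vt} = 1, giving D = -21 < 0, so the point is a saddle point.
h(1/3, -1/3) = -1/3.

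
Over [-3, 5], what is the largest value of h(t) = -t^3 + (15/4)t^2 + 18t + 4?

72

The derivative is -3t^2 + (15/2)t + 18, which vanishes at t = -3/2 and t = 4.
Candidates: h(-3) = 43/4,  h(-3/2) = -179/16,  h(4) = 72,  h(5) = 251/4.
The maximum over the interval is 72, attained at t = 4.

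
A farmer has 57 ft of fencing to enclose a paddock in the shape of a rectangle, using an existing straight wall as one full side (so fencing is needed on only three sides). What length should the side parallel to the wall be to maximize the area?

57/2

Let the sides perpendicular to the wall have length x and the parallel side y, so 2x + y = 57 and the area is A = xy = x(57 − 2x).
A'(x) = 57 − 4x = 0 gives x = 57/4, and A''(x) = −4 < 0 confirms a maximum.
Then y = 57 − 2·57/4 = 57/2 and A = 3249/8.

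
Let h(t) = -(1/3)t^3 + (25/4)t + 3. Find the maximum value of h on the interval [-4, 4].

h'(t) = -t^2 + 25/4, which vanishes at t = -5/2 and t = 5/2.
Compare values at every candidate in [-4, 4]: h(-4) = -2/3,  h(-5/2) = -89/12,  h(5/2) = 161/12,  h(4) = 20/3.
So the maximum is h(5/2) = 161/12.

161/12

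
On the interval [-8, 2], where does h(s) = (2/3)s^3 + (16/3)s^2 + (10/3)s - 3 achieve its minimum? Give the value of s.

h'(s) = 2s^2 + (32/3)s + 10/3, which vanishes at s = -5 and s = -1/3.
Candidates: h(-8) = -89/3; h(-5) = 91/3; h(-1/3) = -287/81; h(2) = 91/3.
The minimum over the interval is -89/3, attained at s = -8.

-8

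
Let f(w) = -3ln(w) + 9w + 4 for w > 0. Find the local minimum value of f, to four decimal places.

f'(w) = -3/w + 9 = 0 gives w = 1/3.
f''(w) = 3/w², which is positive for w > 0, so this is a local minimum.
f(1/3) = -3·ln(1/3) + 3 + 4 ≈ 10.2958.

10.2958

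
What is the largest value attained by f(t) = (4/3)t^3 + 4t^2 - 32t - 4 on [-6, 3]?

Differentiating, f'(t) = 4t^2 + 8t - 32; which vanishes at t = -4 and t = 2.
Compare values at every candidate in [-6, 3]: f(-6) = 44,  f(-4) = 308/3,  f(2) = -124/3,  f(3) = -28.
Hence the absolute maximum is 308/3 at t = -4.

308/3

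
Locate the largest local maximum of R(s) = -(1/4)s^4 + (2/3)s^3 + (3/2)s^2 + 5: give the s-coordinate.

Critical points: R'(s) = -s^3 + 2s^2 + 3s vanishes at s = -1, 0, 3.
Since R''(s) = -3s^2 + 4s + 3, we get R''(-1) = -4 < 0 ⇒ local maximum; R''(0) = 3 > 0 ⇒ local minimum; R''(3) = -12 < 0 ⇒ local maximum.
The largest local maximum is R(3) = 65/4.

3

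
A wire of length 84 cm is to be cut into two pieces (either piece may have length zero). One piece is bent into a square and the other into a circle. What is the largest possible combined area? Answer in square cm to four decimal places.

Let x be the length used for the square. Square side x/4; circle radius (84−x)/(2π).
A(x) = (x/4)² + π·((84−x)/(2π))² = x²/16 + (84−x)²/(4π) for 0 ≤ x ≤ 84. A'(x) = x/8 − (84−x)/(2π) = 0 gives x = 4·84/(π+4) ≈ 47.0483.
A'' > 0, so the interior critical point is a minimum; the maximum is at an endpoint. A(0) = 561.4986 and A(84) = 441.0000, so the largest area is 561.4986.

561.4986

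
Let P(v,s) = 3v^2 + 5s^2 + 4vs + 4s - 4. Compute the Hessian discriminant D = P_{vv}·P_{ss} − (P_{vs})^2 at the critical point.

∂P/∂v = 6v + 4s = 0 and ∂P/∂s = 4v + 10s + 4 = 0, so (v, s) = (4/11, -6/11).
The Hessian has P_{vv} = 6, P_{ss} = 10, P_{vs} = 4, giving D = 44 > 0 with P_{vv} > 0, so the point is a local minimum.
D = (6)·(10) − (4)^2 = 44.

44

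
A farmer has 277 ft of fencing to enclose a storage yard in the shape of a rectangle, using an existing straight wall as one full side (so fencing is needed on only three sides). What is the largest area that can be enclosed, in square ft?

Let the sides perpendicular to the wall have length x and the parallel side y, so 2x + y = 277 and the area is A = xy = x(277 − 2x).
A'(x) = 277 − 4x = 0 gives x = 277/4, and A''(x) = −4 < 0 confirms a maximum.
Then y = 277 − 2·277/4 = 277/2 and A = 76729/8.

76729/8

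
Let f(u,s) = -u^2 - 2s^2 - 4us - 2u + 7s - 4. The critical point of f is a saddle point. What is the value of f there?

-145/8

∂f/∂u = -2u - 4s - 2 = 0 and ∂f/∂s = -4u - 4s + 7 = 0, so (u, s) = (9/2, -11/4).
The Hessian has f_{uu} = -2, f_{ss} = -4, f_{us} = -4, giving D = -8 < 0, so the point is a saddle point.
f(9/2, -11/4) = -145/8.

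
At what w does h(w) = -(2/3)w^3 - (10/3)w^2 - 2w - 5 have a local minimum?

h'(w) = -2w^2 - (20/3)w - 2 = 0 at w = -3, -1/3.
Second-derivative test with h''(w) = -4w - 20/3: h''(-3) = 16/3 > 0 ⇒ local minimum; h''(-1/3) = -16/3 < 0 ⇒ local maximum.
So the local minimum value is h(-3) = -11.

-3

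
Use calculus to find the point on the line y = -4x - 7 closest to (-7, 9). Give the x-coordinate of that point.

-71/17

Minimize D(x)^2 = (x + 7)^2 + (-4x - 16)^2.
d/dx[D^2] = 2(x + 7) + 2·(-4)·(-4x - 16) = 0 ⇒ x = -71/17.
Then y = 165/17 and the distance is √(144/17) ≈ 2.9104.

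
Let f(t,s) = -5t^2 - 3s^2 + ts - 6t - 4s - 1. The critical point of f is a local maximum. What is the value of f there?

∂f/∂t = -10t + s - 6 = 0 and ∂f/∂s = t - 6s - 4 = 0, so (t, s) = (-40/59, -46/59).
The Hessian has f_{tt} = -10, f_{ss} = -6, f_{ts} = 1, giving D = 59 > 0 with f_{tt} < 0, so the point is a local maximum.
f(-40/59, -46/59) = 153/59.

153/59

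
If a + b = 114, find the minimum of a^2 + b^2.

With a + b = 114, a^2 + b^2 = a^2 + (114 − a)^2.
The derivative 2a − 2(114 − a) = 4a − 228 vanishes at a = 57; second derivative 4 > 0, a minimum.
The minimum is 2·(57)^2 = 6498.

6498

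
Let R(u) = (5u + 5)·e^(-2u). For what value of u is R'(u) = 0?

-1/2

Differentiating with the product rule gives R'(u) = (-10u - 5)·e^(-2u). Since e^(-2u) > 0, the only critical point is u = -1/2.
R''(-1/2) has the same sign as -10 < 0, so this is a local maximum.
R(-1/2) = (5/2)·e^(1) ≈ 6.7957.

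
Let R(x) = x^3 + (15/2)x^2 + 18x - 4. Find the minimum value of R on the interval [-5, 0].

Differentiating, R'(x) = 3x^2 + 15x + 18; which vanishes at x = -3 and x = -2.
Compare values at every candidate in [-5, 0]: R(-5) = -63/2,  R(-3) = -35/2,  R(-2) = -18,  R(0) = -4.
The minimum over the interval is -63/2, attained at x = -5.

-63/2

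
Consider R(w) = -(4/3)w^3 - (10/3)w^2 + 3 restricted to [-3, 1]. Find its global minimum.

-5/3

The derivative is -4w^2 - (20/3)w, which vanishes at w = -5/3 and w = 0.
Compare values at every candidate in [-3, 1]: R(-3) = 9, R(-5/3) = -7/81, R(0) = 3, R(1) = -5/3.
So the minimum is R(1) = -5/3.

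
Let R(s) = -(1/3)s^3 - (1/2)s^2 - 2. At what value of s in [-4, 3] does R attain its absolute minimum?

R'(s) = -s^2 - s, which vanishes at s = -1 and s = 0.
Candidates: R(-4) = 34/3,  R(-1) = -13/6,  R(0) = -2,  R(3) = -31/2.
Hence the absolute minimum is -31/2 at s = 3.

3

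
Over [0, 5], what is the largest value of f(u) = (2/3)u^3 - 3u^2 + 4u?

85/3

f'(u) = 2u^2 - 6u + 4, which vanishes at u = 1 and u = 2.
Compare values at every candidate in [0, 5]: f(0) = 0,  f(1) = 5/3,  f(2) = 4/3,  f(5) = 85/3.
The maximum over the interval is 85/3, attained at u = 5.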